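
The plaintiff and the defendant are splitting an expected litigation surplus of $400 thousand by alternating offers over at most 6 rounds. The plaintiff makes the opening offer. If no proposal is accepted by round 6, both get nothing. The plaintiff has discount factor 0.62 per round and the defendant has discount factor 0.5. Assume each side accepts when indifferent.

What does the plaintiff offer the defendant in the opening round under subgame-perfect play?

Round 6 (the defendant proposes): the plaintiff will accept anything ≥ 0, so the defendant offers 0 and keeps 400.
Round 5 (the plaintiff proposes): the defendant can get 400 next round, worth 0.5 × 400 = 200 now; the plaintiff offers that and keeps 200.
Round 4 (the defendant proposes): the plaintiff can get 200 next round, worth 0.62 × 200 = 124 now. The defendant offers 124 and keeps 400 − 124 = 276.
Round 3 (the plaintiff proposes): the defendant can get 276 next round, worth 0.5 × 276 = 138 now. The plaintiff offers 138 and keeps 400 − 138 = 262.
Round 2 (the defendant proposes): the plaintiff can get 262 next round, worth 0.62 × 262 = 162.44 now. The defendant offers 162.44 and keeps 400 − 162.44 = 237.56.
Round 1 (the plaintiff proposes): the defendant can get 237.56 next round, worth 0.5 × 237.56 = 118.78 now, so the plaintiff offers 118.78, keeping 281.22.

118.78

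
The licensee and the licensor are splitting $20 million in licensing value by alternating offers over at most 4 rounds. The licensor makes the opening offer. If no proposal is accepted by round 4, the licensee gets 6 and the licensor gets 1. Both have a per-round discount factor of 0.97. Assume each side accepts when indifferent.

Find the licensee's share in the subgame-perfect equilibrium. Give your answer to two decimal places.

Round 4 (the licensee proposes): the licensor gets 1 if talks fail, so the licensee offers 1 and keeps 19.
Round 3 (the licensor proposes): the licensee can get 19 next round, worth 0.97 × 19 = 18.43 now. The licensor offers 18.43 and keeps 20 − 18.43 = 1.57.
Round 2 (the licensee proposes): the licensor can get 1.57 next round, worth 0.97 × 1.57 = 1.5229 now, so the licensee offers 1.5229, keeping 18.4771.
Round 1 (the licensor proposes): the licensee can get 18.4771 next round, worth 0.97 × 18.4771 = 17.922787 now, so the licensor offers 17.922787, keeping 2.077213.

17.92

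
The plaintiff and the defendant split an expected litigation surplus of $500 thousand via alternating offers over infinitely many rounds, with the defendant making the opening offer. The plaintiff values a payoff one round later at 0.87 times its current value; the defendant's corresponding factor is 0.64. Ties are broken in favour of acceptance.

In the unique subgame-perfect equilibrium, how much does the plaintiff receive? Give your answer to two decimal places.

Let x be the defendant's share when the defendant proposes and y be the plaintiff's share when the plaintiff proposes.
The plaintiff accepts iff offered ≥ 0.87·y, so x = 500 − 0.87y. Symmetrically y = 500 − 0.64x.
Substituting: x = 500 − 0.87(500 − 0.64x), giving x(1 − 0.64·0.87) = 500(1 − 0.87).
So x = 500 × 0.13 / 0.4432 ≈ 146.6606, and the plaintiff receives 500 − x ≈ 353.3394.

353.34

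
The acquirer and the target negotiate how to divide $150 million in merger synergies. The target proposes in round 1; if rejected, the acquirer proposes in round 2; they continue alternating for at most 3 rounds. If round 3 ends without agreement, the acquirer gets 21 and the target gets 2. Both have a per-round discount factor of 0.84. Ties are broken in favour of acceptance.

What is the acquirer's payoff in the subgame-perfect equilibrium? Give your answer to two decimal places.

34.98

By backward induction:
Round 3 (the target proposes): the acquirer gets 21 if talks fail, so the target offers 21 and keeps 129.
Round 2 (the acquirer proposes): the target can get 129 next round, worth 0.84 × 129 = 108.36 now; the acquirer offers that and keeps 41.64.
Round 1 (the target proposes): the acquirer can get 41.64 next round, worth 0.84 × 41.64 = 34.9776 now; the target offers that and keeps 115.0224.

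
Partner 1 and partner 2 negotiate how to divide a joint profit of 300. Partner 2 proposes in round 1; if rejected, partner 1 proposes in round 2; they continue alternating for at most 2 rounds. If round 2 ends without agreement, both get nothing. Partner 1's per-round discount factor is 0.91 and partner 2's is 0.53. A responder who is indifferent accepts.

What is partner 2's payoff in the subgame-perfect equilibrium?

27

By backward induction:
Round 2 (partner 1 proposes): partner 2 will accept anything ≥ 0, so partner 1 offers 0 and keeps 300.
Round 1 (partner 2 proposes): partner 1 can get 300 next round, worth 0.91 × 300 = 273 now. Partner 2 offers 273 and keeps 300 − 273 = 27.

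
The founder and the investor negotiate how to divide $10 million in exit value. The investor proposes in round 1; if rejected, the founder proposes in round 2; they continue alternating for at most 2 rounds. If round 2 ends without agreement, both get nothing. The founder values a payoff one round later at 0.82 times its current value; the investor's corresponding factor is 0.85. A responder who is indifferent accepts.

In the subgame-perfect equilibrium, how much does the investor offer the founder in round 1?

8.2

Round 2 (the founder proposes): rejection yields 0 for the investor; the founder offers 0 and keeps 10.
Round 1 (the investor proposes): the founder can get 10 next round, worth 0.82 × 10 = 8.2 now, so the investor offers 8.2, keeping 1.8.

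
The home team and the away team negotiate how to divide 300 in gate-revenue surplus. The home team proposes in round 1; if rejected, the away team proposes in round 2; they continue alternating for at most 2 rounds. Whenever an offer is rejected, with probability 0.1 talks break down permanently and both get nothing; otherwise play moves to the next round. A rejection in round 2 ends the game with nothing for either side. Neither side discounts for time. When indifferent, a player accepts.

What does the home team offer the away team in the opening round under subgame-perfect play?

270

By backward induction:
Round 2 (the away team proposes): rejection yields 0 for the home team; the away team offers 0 and keeps 300.
Round 1 (the home team proposes): rejecting gives the away team an expected 0.9 × 300 = 270. The home team offers 270 and keeps 300 − 270 = 30.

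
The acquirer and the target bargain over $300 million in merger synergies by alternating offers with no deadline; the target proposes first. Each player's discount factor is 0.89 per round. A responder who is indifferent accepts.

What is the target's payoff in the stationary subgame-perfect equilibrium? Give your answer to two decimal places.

In a stationary SPE each proposer offers the other exactly their discounted continuation value.
If the target keeps x when proposing and the acquirer keeps y when proposing, then x = 300 − 0.89y and y = 300 − 0.89x.
Solving: x = 300(1 − 0.89) / (1 − 0.89·0.89) = 33 / 0.2079 ≈ 158.7302.
The acquirer gets 300 − 158.7302 ≈ 141.2698.

158.73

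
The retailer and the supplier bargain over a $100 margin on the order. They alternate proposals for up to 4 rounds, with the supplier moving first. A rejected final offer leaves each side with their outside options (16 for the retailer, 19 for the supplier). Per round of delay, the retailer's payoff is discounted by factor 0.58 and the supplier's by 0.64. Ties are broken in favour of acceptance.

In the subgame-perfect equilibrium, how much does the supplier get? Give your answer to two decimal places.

Solve by backward induction from round 4.
Round 4 (the retailer proposes): the supplier gets 19 if talks fail, so the retailer offers 19 and keeps 81.
Round 3 (the supplier proposes): the retailer can get 81 next round, worth 0.58 × 81 = 46.98 now. The supplier offers 46.98 and keeps 100 − 46.98 = 53.02.
Round 2 (the retailer proposes): the supplier can get 53.02 next round, worth 0.64 × 53.02 = 33.9328 now; the retailer offers that and keeps 66.0672.
Round 1 (the supplier proposes): the retailer can get 66.0672 next round, worth 0.58 × 66.0672 = 38.318976 now. The supplier offers 38.318976 and keeps 100 − 38.318976 = 61.681024.

61.68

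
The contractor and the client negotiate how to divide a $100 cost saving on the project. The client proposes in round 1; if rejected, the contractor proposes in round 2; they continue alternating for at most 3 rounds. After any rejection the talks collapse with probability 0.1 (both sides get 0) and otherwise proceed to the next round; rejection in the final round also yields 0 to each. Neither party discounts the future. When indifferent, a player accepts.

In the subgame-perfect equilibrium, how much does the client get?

91

By backward induction:
Round 3 (the client proposes): rejection yields 0 for the contractor; the client offers 0 and keeps 100.
Round 2 (the contractor proposes): rejecting gives the client an expected 0.9 × 100 = 90; the contractor offers that and keeps 10.
Round 1 (the client proposes): rejecting gives the contractor an expected 0.9 × 10 = 9. The client offers 9 and keeps 100 − 9 = 91.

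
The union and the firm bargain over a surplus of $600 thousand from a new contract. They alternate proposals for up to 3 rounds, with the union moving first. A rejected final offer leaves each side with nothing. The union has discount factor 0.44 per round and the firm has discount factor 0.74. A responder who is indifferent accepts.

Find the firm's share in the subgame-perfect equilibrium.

Solve by backward induction from round 3.
Round 3 (the union proposes): rejection yields 0 for the firm; the union offers 0 and keeps 600.
Round 2 (the firm proposes): the union can get 600 next round, worth 0.44 × 600 = 264 now. The firm offers 264 and keeps 600 − 264 = 336.
Round 1 (the union proposes): the firm can get 336 next round, worth 0.74 × 336 = 248.64 now, so the union offers 248.64, keeping 351.36.

248.64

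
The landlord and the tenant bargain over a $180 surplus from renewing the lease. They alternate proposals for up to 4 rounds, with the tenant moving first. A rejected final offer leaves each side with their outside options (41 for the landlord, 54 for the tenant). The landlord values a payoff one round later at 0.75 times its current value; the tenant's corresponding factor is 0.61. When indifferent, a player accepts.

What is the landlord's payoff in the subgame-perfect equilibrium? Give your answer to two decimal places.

Round 4 (the landlord proposes): the tenant gets 54 if talks fail, so the landlord offers 54 and keeps 126.
Round 3 (the tenant proposes): the landlord can get 126 next round, worth 0.75 × 126 = 94.5 now. The tenant offers 94.5 and keeps 180 − 94.5 = 85.5.
Round 2 (the landlord proposes): the tenant can get 85.5 next round, worth 0.61 × 85.5 = 52.155 now. The landlord offers 52.155 and keeps 180 − 52.155 = 127.845.
Round 1 (the tenant proposes): the landlord can get 127.845 next round, worth 0.75 × 127.845 = 95.88375 now; the tenant offers that and keeps 84.11625.

95.88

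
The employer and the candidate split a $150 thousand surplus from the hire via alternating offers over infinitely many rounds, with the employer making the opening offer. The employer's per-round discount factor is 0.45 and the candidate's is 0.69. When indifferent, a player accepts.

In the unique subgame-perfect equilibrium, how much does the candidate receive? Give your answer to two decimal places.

82.56

When the employer proposes, the candidate accepts any offer worth at least 0.69 times what the candidate would get by proposing next round; and vice versa.
This gives x = 150 − 0.69y and y = 150 − 0.45x, where x and y are each side's share when it proposes.
Hence (1 − 0.69·0.45)x = 150(1 − 0.69), i.e. 0.6895·x = 46.5.
x ≈ 67.4402; the candidate's share is 150 − x ≈ 82.5598.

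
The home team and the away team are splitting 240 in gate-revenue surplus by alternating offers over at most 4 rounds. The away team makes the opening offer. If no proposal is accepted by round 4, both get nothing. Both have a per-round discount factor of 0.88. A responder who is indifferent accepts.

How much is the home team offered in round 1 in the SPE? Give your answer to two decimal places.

Round 4 (the home team proposes): the away team will accept anything ≥ 0, so the home team offers 0 and keeps 240.
Round 3 (the away team proposes): the home team can get 240 next round, worth 0.88 × 240 = 211.2 now; the away team offers that and keeps 28.8.
Round 2 (the home team proposes): the away team can get 28.8 next round, worth 0.88 × 28.8 = 25.344 now; the home team offers that and keeps 214.656.
Round 1 (the away team proposes): the home team can get 214.656 next round, worth 0.88 × 214.656 = 188.89728 now; the away team offers that and keeps 51.10272.

188.90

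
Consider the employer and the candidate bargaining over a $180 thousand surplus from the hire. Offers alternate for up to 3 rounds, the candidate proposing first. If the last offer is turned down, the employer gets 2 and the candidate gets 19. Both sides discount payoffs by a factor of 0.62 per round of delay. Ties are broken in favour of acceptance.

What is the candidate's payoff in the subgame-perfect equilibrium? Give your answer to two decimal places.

Round 3 (the candidate proposes): the employer gets 2 if talks fail, so the candidate offers 2 and keeps 178.
Round 2 (the employer proposes): the candidate can get 178 next round, worth 0.62 × 178 = 110.36 now. The employer offers 110.36 and keeps 180 − 110.36 = 69.64.
Round 1 (the candidate proposes): the employer can get 69.64 next round, worth 0.62 × 69.64 = 43.1768 now; the candidate offers that and keeps 136.8232.

136.82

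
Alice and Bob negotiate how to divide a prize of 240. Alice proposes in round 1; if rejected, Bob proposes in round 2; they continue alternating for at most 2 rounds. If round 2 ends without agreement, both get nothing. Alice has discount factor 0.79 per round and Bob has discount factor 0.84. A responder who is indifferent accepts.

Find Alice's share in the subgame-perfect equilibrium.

Round 2 (Bob proposes): Alice will accept anything ≥ 0, so Bob offers 0 and keeps 240.
Round 1 (Alice proposes): Bob can get 240 next round, worth 0.84 × 240 = 201.6 now, so Alice offers 201.6, keeping 38.4.

38.4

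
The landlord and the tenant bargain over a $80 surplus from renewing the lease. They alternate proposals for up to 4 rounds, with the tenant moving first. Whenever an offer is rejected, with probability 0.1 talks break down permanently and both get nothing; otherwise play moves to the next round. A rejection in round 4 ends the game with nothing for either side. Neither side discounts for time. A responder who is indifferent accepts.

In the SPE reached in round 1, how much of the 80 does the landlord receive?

Round 4 (the landlord proposes): the tenant will accept anything ≥ 0, so the landlord offers 0 and keeps 80.
Round 3 (the tenant proposes): rejecting gives the landlord an expected 0.9 × 80 = 72; the tenant offers that and keeps 8.
Round 2 (the landlord proposes): rejecting gives the tenant an expected 0.9 × 8 = 7.2; the landlord offers that and keeps 72.8.
Round 1 (the tenant proposes): rejecting gives the landlord an expected 0.9 × 72.8 = 65.52, so the tenant offers 65.52, keeping 14.48.

65.52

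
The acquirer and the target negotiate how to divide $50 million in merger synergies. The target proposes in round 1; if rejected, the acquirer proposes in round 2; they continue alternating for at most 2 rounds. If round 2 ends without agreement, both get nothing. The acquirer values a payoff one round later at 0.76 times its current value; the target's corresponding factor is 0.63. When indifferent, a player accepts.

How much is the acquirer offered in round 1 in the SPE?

38

Work backward from the last round.
Round 2 (the acquirer proposes): rejection yields 0 for the target; the acquirer offers 0 and keeps 50.
Round 1 (the target proposes): the acquirer can get 50 next round, worth 0.76 × 50 = 38 now. The target offers 38 and keeps 50 − 38 = 12.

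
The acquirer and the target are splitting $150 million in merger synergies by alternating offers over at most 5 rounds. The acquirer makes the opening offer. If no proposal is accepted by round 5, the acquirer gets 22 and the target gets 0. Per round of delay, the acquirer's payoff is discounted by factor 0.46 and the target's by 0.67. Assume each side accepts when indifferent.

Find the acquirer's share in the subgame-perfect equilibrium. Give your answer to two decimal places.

Solve by backward induction from round 5.
Round 5 (the acquirer proposes): rejection yields 0 for the target; the acquirer offers 0 and keeps 150.
Round 4 (the target proposes): the acquirer can get 150 next round, worth 0.46 × 150 = 69 now; the target offers that and keeps 81.
Round 3 (the acquirer proposes): the target can get 81 next round, worth 0.67 × 81 = 54.27 now; the acquirer offers that and keeps 95.73.
Round 2 (the target proposes): the acquirer can get 95.73 next round, worth 0.46 × 95.73 = 44.0358 now, so the target offers 44.0358, keeping 105.9642.
Round 1 (the acquirer proposes): the target can get 105.9642 next round, worth 0.67 × 105.9642 = 70.996014 now; the acquirer offers that and keeps 79.003986.

79.00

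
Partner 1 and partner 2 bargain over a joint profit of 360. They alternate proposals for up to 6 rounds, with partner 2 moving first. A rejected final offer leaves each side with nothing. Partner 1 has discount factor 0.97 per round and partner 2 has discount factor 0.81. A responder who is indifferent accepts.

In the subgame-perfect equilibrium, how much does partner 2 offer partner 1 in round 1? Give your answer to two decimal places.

Round 6 (partner 1 proposes): partner 2 will accept anything ≥ 0, so partner 1 offers 0 and keeps 360.
Round 5 (partner 2 proposes): partner 1 can get 360 next round, worth 0.97 × 360 = 349.2 now; partner 2 offers that and keeps 10.8.
Round 4 (partner 1 proposes): partner 2 can get 10.8 next round, worth 0.81 × 10.8 = 8.748 now. Partner 1 offers 8.748 and keeps 360 − 8.748 = 351.252.
Round 3 (partner 2 proposes): partner 1 can get 351.252 next round, worth 0.97 × 351.252 = 340.71444 now; partner 2 offers that and keeps 19.28556.
Round 2 (partner 1 proposes): partner 2 can get 19.28556 next round, worth 0.81 × 19.28556 = 15.6213036 now, so partner 1 offers 15.6213036, keeping 344.3786964.
Round 1 (partner 2 proposes): partner 1 can get 344.3786964 next round, worth 0.97 × 344.3786964 = 334.047335508 now; partner 2 offers that and keeps 25.952664492.

334.05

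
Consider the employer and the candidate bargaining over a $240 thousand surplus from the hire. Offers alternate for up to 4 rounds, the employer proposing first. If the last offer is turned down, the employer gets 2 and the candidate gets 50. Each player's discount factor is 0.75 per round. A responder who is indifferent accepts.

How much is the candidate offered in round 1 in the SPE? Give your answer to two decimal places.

145.41

Work backward from the last round.
Round 4 (the candidate proposes): the employer gets 2 if talks fail, so the candidate offers 2 and keeps 238.
Round 3 (the employer proposes): the candidate can get 238 next round, worth 0.75 × 238 = 178.5 now. The employer offers 178.5 and keeps 240 − 178.5 = 61.5.
Round 2 (the candidate proposes): the employer can get 61.5 next round, worth 0.75 × 61.5 = 46.125 now; the candidate offers that and keeps 193.875.
Round 1 (the employer proposes): the candidate can get 193.875 next round, worth 0.75 × 193.875 = 145.40625 now. The employer offers 145.40625 and keeps 240 − 145.40625 = 94.59375.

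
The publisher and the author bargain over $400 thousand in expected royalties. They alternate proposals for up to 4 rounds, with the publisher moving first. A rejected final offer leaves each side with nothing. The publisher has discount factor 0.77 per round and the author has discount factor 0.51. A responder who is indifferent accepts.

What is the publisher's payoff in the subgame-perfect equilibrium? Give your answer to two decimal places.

272.97

Round 4 (the author proposes): rejection yields 0 for the publisher; the author offers 0 and keeps 400.
Round 3 (the publisher proposes): the author can get 400 next round, worth 0.51 × 400 = 204 now. The publisher offers 204 and keeps 400 − 204 = 196.
Round 2 (the author proposes): the publisher can get 196 next round, worth 0.77 × 196 = 150.92 now; the author offers that and keeps 249.08.
Round 1 (the publisher proposes): the author can get 249.08 next round, worth 0.51 × 249.08 = 127.0308 now. The publisher offers 127.0308 and keeps 400 − 127.0308 = 272.9692.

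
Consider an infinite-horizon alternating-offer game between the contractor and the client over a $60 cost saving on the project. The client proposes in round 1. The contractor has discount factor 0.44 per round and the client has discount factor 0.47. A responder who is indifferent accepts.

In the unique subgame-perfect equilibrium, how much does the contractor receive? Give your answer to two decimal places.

When the client proposes, the contractor accepts any offer worth at least 0.44 times what the contractor would get by proposing next round; and vice versa.
This gives x = 60 − 0.44y and y = 60 − 0.47x, where x and y are each side's share when it proposes.
Hence (1 − 0.44·0.47)x = 60(1 − 0.44), i.e. 0.7932·x = 33.6.
x ≈ 42.3601; the contractor's share is 60 − x ≈ 17.6399.

17.64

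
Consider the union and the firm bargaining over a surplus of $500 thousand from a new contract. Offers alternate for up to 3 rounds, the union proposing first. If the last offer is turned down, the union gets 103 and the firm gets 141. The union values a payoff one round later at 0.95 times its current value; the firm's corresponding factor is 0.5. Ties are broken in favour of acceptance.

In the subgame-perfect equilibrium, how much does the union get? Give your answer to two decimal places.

Round 3 (the union proposes): the firm gets 141 if talks fail, so the union offers 141 and keeps 359.
Round 2 (the firm proposes): the union can get 359 next round, worth 0.95 × 359 = 341.05 now. The firm offers 341.05 and keeps 500 − 341.05 = 158.95.
Round 1 (the union proposes): the firm can get 158.95 next round, worth 0.5 × 158.95 = 79.475 now; the union offers that and keeps 420.525.

420.53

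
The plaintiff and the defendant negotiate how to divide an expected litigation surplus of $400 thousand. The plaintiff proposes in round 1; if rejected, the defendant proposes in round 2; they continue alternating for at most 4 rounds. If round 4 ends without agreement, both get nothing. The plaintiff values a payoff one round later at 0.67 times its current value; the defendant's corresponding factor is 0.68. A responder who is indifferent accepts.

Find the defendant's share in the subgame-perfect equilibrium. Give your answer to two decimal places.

213.68

Solve by backward induction from round 4.
Round 4 (the defendant proposes): the plaintiff will accept anything ≥ 0, so the defendant offers 0 and keeps 400.
Round 3 (the plaintiff proposes): the defendant can get 400 next round, worth 0.68 × 400 = 272 now. The plaintiff offers 272 and keeps 400 − 272 = 128.
Round 2 (the defendant proposes): the plaintiff can get 128 next round, worth 0.67 × 128 = 85.76 now, so the defendant offers 85.76, keeping 314.24.
Round 1 (the plaintiff proposes): the defendant can get 314.24 next round, worth 0.68 × 314.24 = 213.6832 now. The plaintiff offers 213.6832 and keeps 400 − 213.6832 = 186.3168.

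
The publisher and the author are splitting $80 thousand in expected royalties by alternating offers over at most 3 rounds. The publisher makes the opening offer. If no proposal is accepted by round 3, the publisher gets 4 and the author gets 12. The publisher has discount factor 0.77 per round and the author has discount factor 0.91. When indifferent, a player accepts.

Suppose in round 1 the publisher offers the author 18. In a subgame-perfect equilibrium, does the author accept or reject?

Reject

Work out the author's continuation value if the offer is rejected.
Round 3 (the publisher proposes): the author gets 12 if talks fail, so the publisher offers 12 and keeps 68.
Round 2 (the author proposes): the publisher can get 68 next round, worth 0.77 × 68 = 52.36 now; the author offers that and keeps 27.64.
So by rejecting in round 1, the author gets 27.64 next round, worth 0.91 × 27.64 = 25.1524 now.
Offer 18 < 25.1524, so the author rejects.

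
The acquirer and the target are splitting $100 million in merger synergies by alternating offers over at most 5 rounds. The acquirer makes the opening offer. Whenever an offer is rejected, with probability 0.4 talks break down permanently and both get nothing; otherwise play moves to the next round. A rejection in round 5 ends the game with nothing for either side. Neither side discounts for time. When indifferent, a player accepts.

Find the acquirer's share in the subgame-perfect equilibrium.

67.36

Round 5 (the acquirer proposes): the target will accept anything ≥ 0, so the acquirer offers 0 and keeps 100.
Round 4 (the target proposes): rejecting gives the acquirer an expected 0.6 × 100 = 60, so the target offers 60, keeping 40.
Round 3 (the acquirer proposes): rejecting gives the target an expected 0.6 × 40 = 24. The acquirer offers 24 and keeps 100 − 24 = 76.
Round 2 (the target proposes): rejecting gives the acquirer an expected 0.6 × 76 = 45.6. The target offers 45.6 and keeps 100 − 45.6 = 54.4.
Round 1 (the acquirer proposes): rejecting gives the target an expected 0.6 × 54.4 = 32.64. The acquirer offers 32.64 and keeps 100 − 32.64 = 67.36.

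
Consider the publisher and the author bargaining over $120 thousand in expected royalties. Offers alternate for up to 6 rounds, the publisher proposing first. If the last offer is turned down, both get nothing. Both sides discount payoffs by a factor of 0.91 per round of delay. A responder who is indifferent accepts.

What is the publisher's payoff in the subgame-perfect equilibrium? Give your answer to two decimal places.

Work backward from the last round.
Round 6 (the author proposes): the publisher will accept anything ≥ 0, so the author offers 0 and keeps 120.
Round 5 (the publisher proposes): the author can get 120 next round, worth 0.91 × 120 = 109.2 now. The publisher offers 109.2 and keeps 120 − 109.2 = 10.8.
Round 4 (the author proposes): the publisher can get 10.8 next round, worth 0.91 × 10.8 = 9.828 now. The author offers 9.828 and keeps 120 − 9.828 = 110.172.
Round 3 (the publisher proposes): the author can get 110.172 next round, worth 0.91 × 110.172 = 100.25652 now. The publisher offers 100.25652 and keeps 120 − 100.25652 = 19.74348.
Round 2 (the author proposes): the publisher can get 19.74348 next round, worth 0.91 × 19.74348 = 17.9665668 now. The author offers 17.9665668 and keeps 120 − 17.9665668 = 102.0334332.
Round 1 (the publisher proposes): the author can get 102.0334332 next round, worth 0.91 × 102.0334332 = 92.850424212 now, so the publisher offers 92.850424212, keeping 27.149575788.

27.15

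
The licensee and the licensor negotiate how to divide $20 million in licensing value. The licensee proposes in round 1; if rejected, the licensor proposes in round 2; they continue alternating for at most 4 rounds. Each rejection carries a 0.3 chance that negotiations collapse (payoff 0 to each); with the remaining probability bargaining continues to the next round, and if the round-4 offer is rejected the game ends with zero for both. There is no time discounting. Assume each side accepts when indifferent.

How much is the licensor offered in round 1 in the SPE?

11.06

Round 4 (the licensor proposes): the licensee will accept anything ≥ 0, so the licensor offers 0 and keeps 20.
Round 3 (the licensee proposes): rejecting gives the licensor an expected 0.7 × 20 = 14. The licensee offers 14 and keeps 20 − 14 = 6.
Round 2 (the licensor proposes): rejecting gives the licensee an expected 0.7 × 6 = 4.2, so the licensor offers 4.2, keeping 15.8.
Round 1 (the licensee proposes): rejecting gives the licensor an expected 0.7 × 15.8 = 11.06, so the licensee offers 11.06, keeping 8.94.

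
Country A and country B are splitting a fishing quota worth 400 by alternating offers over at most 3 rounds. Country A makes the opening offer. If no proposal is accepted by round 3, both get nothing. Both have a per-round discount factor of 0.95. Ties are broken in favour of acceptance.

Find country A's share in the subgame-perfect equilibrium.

Round 3 (country A proposes): country B will accept anything ≥ 0, so country A offers 0 and keeps 400.
Round 2 (country B proposes): country A can get 400 next round, worth 0.95 × 400 = 380 now, so country B offers 380, keeping 20.
Round 1 (country A proposes): country B can get 20 next round, worth 0.95 × 20 = 19 now, so country A offers 19, keeping 381.

381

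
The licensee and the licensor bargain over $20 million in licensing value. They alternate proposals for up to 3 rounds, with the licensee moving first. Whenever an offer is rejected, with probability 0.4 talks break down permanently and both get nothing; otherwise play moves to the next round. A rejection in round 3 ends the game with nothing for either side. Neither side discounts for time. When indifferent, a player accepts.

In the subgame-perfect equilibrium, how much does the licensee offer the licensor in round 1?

Round 3 (the licensee proposes): the licensor will accept anything ≥ 0, so the licensee offers 0 and keeps 20.
Round 2 (the licensor proposes): rejecting gives the licensee an expected 0.6 × 20 = 12, so the licensor offers 12, keeping 8.
Round 1 (the licensee proposes): rejecting gives the licensor an expected 0.6 × 8 = 4.8. The licensee offers 4.8 and keeps 20 − 4.8 = 15.2.

4.8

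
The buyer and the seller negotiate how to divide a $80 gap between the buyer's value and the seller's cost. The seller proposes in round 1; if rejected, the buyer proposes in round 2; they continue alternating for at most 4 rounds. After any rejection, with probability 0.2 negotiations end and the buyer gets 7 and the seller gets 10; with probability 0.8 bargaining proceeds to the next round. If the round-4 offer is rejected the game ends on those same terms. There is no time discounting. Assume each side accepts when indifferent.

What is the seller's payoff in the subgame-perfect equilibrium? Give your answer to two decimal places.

30.66

Round 4 (the buyer proposes): the seller gets 10 if talks fail, so the buyer offers 10 and keeps 70.
Round 3 (the seller proposes): rejecting gives the buyer an expected 0.8 × 70 + 0.2 × 7 = 57.4, so the seller offers 57.4, keeping 22.6.
Round 2 (the buyer proposes): rejecting gives the seller an expected 0.8 × 22.6 + 0.2 × 10 = 20.08, so the buyer offers 20.08, keeping 59.92.
Round 1 (the seller proposes): rejecting gives the buyer an expected 0.8 × 59.92 + 0.2 × 7 = 49.336; the seller offers that and keeps 30.664.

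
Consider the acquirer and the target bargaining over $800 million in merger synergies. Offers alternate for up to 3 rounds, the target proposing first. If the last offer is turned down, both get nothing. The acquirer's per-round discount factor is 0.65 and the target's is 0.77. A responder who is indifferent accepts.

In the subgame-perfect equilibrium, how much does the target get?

680.4

Round 3 (the target proposes): rejection yields 0 for the acquirer; the target offers 0 and keeps 800.
Round 2 (the acquirer proposes): the target can get 800 next round, worth 0.77 × 800 = 616 now; the acquirer offers that and keeps 184.
Round 1 (the target proposes): the acquirer can get 184 next round, worth 0.65 × 184 = 119.6 now. The target offers 119.6 and keeps 800 − 119.6 = 680.4.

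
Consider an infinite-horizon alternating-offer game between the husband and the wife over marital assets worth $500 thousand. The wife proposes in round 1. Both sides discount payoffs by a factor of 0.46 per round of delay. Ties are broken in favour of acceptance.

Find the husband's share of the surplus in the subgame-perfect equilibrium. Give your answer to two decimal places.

In a stationary SPE each proposer offers the other exactly their discounted continuation value.
If the wife keeps x when proposing and the husband keeps y when proposing, then x = 500 − 0.46y and y = 500 − 0.46x.
Solving: x = 500(1 − 0.46) / (1 − 0.46·0.46) = 270 / 0.7884 ≈ 342.4658.
The husband gets 500 − 342.4658 ≈ 157.5342.

157.53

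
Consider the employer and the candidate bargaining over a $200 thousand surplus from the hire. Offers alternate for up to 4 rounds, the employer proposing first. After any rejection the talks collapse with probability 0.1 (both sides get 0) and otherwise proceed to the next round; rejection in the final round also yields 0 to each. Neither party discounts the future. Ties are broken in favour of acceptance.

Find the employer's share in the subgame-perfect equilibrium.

Round 4 (the candidate proposes): the employer will accept anything ≥ 0, so the candidate offers 0 and keeps 200.
Round 3 (the employer proposes): rejecting gives the candidate an expected 0.9 × 200 = 180. The employer offers 180 and keeps 200 − 180 = 20.
Round 2 (the candidate proposes): rejecting gives the employer an expected 0.9 × 20 = 18, so the candidate offers 18, keeping 182.
Round 1 (the employer proposes): rejecting gives the candidate an expected 0.9 × 182 = 163.8, so the employer offers 163.8, keeping 36.2.

36.2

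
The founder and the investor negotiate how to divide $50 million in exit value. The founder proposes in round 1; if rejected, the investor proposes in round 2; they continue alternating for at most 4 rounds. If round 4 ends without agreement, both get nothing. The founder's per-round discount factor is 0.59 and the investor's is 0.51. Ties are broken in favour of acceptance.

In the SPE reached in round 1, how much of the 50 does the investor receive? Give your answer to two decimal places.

By backward induction:
Round 4 (the investor proposes): rejection yields 0 for the founder; the investor offers 0 and keeps 50.
Round 3 (the founder proposes): the investor can get 50 next round, worth 0.51 × 50 = 25.5 now; the founder offers that and keeps 24.5.
Round 2 (the investor proposes): the founder can get 24.5 next round, worth 0.59 × 24.5 = 14.455 now. The investor offers 14.455 and keeps 50 − 14.455 = 35.545.
Round 1 (the founder proposes): the investor can get 35.545 next round, worth 0.51 × 35.545 = 18.12795 now, so the founder offers 18.12795, keeping 31.87205.

18.13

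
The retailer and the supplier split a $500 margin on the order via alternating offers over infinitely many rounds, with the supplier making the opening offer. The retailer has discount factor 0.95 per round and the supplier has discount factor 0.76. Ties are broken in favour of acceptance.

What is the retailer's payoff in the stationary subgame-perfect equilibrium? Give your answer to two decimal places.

Let x be the supplier's share when the supplier proposes and y be the retailer's share when the retailer proposes.
The retailer accepts iff offered ≥ 0.95·y, so x = 500 − 0.95y. Symmetrically y = 500 − 0.76x.
Substituting: x = 500 − 0.95(500 − 0.76x), giving x(1 − 0.76·0.95) = 500(1 − 0.95).
So x = 500 × 0.05 / 0.278 ≈ 89.9281, and the retailer receives 500 − x ≈ 410.0719.

410.07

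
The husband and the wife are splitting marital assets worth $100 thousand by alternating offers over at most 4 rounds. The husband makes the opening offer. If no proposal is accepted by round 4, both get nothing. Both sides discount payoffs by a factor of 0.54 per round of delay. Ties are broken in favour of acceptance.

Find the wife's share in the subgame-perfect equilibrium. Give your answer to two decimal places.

40.59

Work backward from the last round.
Round 4 (the wife proposes): the husband will accept anything ≥ 0, so the wife offers 0 and keeps 100.
Round 3 (the husband proposes): the wife can get 100 next round, worth 0.54 × 100 = 54 now, so the husband offers 54, keeping 46.
Round 2 (the wife proposes): the husband can get 46 next round, worth 0.54 × 46 = 24.84 now; the wife offers that and keeps 75.16.
Round 1 (the husband proposes): the wife can get 75.16 next round, worth 0.54 × 75.16 = 40.5864 now, so the husband offers 40.5864, keeping 59.4136.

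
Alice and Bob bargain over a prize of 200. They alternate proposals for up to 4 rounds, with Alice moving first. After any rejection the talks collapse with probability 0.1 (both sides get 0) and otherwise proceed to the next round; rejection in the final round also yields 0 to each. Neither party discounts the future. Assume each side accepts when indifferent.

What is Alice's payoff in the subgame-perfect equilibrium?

36.2

Round 4 (Bob proposes): rejection yields 0 for Alice; Bob offers 0 and keeps 200.
Round 3 (Alice proposes): rejecting gives Bob an expected 0.9 × 200 = 180. Alice offers 180 and keeps 200 − 180 = 20.
Round 2 (Bob proposes): rejecting gives Alice an expected 0.9 × 20 = 18; Bob offers that and keeps 182.
Round 1 (Alice proposes): rejecting gives Bob an expected 0.9 × 182 = 163.8; Alice offers that and keeps 36.2.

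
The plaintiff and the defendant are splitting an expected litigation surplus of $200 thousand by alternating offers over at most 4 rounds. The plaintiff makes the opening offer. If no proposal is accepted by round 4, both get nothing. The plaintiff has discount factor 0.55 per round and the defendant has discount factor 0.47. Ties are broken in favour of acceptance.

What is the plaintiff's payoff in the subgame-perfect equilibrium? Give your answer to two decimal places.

Round 4 (the defendant proposes): the plaintiff will accept anything ≥ 0, so the defendant offers 0 and keeps 200.
Round 3 (the plaintiff proposes): the defendant can get 200 next round, worth 0.47 × 200 = 94 now, so the plaintiff offers 94, keeping 106.
Round 2 (the defendant proposes): the plaintiff can get 106 next round, worth 0.55 × 106 = 58.3 now, so the defendant offers 58.3, keeping 141.7.
Round 1 (the plaintiff proposes): the defendant can get 141.7 next round, worth 0.47 × 141.7 = 66.599 now; the plaintiff offers that and keeps 133.401.

133.40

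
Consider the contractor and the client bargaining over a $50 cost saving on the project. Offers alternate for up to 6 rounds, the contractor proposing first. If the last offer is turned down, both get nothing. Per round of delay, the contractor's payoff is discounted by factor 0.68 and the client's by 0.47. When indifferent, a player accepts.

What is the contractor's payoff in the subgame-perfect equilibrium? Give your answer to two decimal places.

Work backward from the last round.
Round 6 (the client proposes): rejection yields 0 for the contractor; the client offers 0 and keeps 50.
Round 5 (the contractor proposes): the client can get 50 next round, worth 0.47 × 50 = 23.5 now. The contractor offers 23.5 and keeps 50 − 23.5 = 26.5.
Round 4 (the client proposes): the contractor can get 26.5 next round, worth 0.68 × 26.5 = 18.02 now; the client offers that and keeps 31.98.
Round 3 (the contractor proposes): the client can get 31.98 next round, worth 0.47 × 31.98 = 15.0306 now, so the contractor offers 15.0306, keeping 34.9694.
Round 2 (the client proposes): the contractor can get 34.9694 next round, worth 0.68 × 34.9694 = 23.779192 now; the client offers that and keeps 26.220808.
Round 1 (the contractor proposes): the client can get 26.220808 next round, worth 0.47 × 26.220808 = 12.32377976 now. The contractor offers 12.32377976 and keeps 50 − 12.32377976 = 37.67622024.

37.68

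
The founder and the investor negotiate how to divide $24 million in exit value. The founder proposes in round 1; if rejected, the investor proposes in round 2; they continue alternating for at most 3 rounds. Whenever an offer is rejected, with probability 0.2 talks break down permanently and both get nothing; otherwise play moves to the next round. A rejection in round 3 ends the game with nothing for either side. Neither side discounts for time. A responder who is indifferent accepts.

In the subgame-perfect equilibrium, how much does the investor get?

Round 3 (the founder proposes): the investor will accept anything ≥ 0, so the founder offers 0 and keeps 24.
Round 2 (the investor proposes): rejecting gives the founder an expected 0.8 × 24 = 19.2. The investor offers 19.2 and keeps 24 − 19.2 = 4.8.
Round 1 (the founder proposes): rejecting gives the investor an expected 0.8 × 4.8 = 3.84; the founder offers that and keeps 20.16.

3.84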